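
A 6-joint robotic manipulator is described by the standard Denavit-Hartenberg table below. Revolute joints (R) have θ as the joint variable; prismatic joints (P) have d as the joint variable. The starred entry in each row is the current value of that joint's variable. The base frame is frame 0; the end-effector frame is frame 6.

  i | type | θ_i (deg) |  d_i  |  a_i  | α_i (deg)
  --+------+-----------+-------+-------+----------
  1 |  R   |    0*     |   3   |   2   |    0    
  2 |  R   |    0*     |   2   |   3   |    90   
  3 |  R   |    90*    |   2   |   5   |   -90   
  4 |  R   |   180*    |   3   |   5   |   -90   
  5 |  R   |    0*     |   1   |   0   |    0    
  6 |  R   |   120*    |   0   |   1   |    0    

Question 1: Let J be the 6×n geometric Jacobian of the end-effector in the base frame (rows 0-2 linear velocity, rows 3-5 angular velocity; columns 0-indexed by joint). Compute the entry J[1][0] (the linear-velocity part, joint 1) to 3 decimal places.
axis z_0 = ẑ; lever o_n−o_0 = (2.8660,-3.0000,5.5000)
cross product → J_v[:, 0] = (3.0000,2.8660,-0.0000)
J_ω[:, 0] = z_0
entry J[1][0] = 2.8660

2.866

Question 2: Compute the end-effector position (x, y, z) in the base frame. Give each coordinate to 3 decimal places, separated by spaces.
after link 1: o_1 = (2.0000, 0.0000, 3.0000)
after link 2: o_2 = (5.0000, 0.0000, 5.0000)
after link 3: o_3 = (5.0000, -2.0000, 10.0000)
after link 4: o_4 = (2.0000, -2.0000, 5.0000)
after link 5: o_5 = (2.0000, -3.0000, 5.0000)
after link 6: o_6 = (2.8660, -3.0000, 5.5000)

2.866 -3.000 5.500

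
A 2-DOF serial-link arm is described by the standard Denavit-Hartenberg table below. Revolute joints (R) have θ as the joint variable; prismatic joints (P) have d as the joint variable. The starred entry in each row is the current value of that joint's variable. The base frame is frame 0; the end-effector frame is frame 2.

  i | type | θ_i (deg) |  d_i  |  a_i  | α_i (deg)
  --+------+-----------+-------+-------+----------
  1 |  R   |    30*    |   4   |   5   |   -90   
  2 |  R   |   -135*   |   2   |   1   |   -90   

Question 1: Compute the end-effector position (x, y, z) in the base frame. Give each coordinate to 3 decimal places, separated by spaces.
2.718 3.878 4.707

after link 1: o_1 = (4.3301, 2.5000, 4.0000)
after link 2: o_2 = (2.7178, 3.8785, 4.7071)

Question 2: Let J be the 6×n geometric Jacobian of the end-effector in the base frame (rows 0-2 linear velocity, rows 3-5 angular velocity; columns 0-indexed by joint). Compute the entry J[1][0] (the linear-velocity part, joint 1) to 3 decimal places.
2.718

axis z_0 = ẑ; lever o_n−o_0 = (2.7178,3.8785,4.7071)
cross product → J_v[:, 0] = (-3.8785,2.7178,0.0000)
J_ω[:, 0] = z_0
entry J[1][0] = 2.7178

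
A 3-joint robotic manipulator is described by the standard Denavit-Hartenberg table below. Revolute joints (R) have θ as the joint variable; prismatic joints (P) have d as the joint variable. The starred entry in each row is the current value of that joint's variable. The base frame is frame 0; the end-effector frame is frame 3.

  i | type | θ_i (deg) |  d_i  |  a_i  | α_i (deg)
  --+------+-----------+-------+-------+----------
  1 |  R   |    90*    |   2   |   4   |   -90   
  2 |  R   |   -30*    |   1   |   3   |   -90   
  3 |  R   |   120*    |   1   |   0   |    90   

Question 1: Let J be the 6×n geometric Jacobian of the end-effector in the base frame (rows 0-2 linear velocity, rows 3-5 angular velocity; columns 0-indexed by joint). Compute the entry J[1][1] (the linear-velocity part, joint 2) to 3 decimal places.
0.634

axis z_1 = (-1.0000,0.0000,0.0000); lever o_n−o_1 = (-1.0000,3.0981,0.6340)
cross product → J_v[:, 1] = (-0.0000,0.6340,-3.0981)
J_ω[:, 1] = z_1
entry J[1][1] = 0.6340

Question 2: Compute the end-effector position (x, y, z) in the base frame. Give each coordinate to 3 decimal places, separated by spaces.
-1.000 7.098 2.634

after link 1: o_1 = (0.0000, 4.0000, 2.0000)
after link 2: o_2 = (-1.0000, 6.5981, 3.5000)
after link 3: o_3 = (-1.0000, 7.0981, 2.6340)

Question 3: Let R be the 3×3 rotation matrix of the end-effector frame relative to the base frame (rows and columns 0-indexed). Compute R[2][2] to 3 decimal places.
End-effector z-axis (col 2 of R) = (0.5000,0.7500,0.4330)
R[2][2] = 0.4330

0.433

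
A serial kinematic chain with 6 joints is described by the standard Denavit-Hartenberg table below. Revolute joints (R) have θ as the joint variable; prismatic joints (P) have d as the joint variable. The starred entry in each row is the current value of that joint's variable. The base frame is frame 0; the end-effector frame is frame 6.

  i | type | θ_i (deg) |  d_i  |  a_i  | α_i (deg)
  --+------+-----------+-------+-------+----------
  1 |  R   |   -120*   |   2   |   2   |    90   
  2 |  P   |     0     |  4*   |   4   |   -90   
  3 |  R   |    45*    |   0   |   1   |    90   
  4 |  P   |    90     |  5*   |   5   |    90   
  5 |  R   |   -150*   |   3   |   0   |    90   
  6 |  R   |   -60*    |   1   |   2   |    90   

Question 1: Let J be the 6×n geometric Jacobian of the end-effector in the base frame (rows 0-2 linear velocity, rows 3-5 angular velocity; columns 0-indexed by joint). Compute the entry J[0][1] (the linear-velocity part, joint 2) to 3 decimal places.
-0.866

prismatic axis z_1 = (-0.8660,0.5000,0.0000)
J_v[:, 1] = z_1; J_ω[:, 1] = (0,0,0)
entry J[0][1] = -0.8660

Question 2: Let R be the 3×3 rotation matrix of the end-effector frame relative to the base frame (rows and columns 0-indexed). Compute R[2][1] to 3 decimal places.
End-effector y-axis (col 1 of R) = (-0.8365,-0.2241,-0.5000)
R[2][1] = -0.5000

-0.500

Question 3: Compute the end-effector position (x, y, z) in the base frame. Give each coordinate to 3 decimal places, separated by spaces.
-11.060 -6.776 5.634

after link 1: o_1 = (-1.0000, -1.7321, 2.0000)
after link 2: o_2 = (-6.4641, -3.1962, 2.0000)
after link 3: o_3 = (-6.2053, -4.1621, 2.0000)
after link 4: o_4 = (-11.0349, -5.4562, 7.0000)
after link 5: o_5 = (-10.2585, -8.3540, 7.0000)
after link 6: o_6 = (-11.0603, -6.7757, 5.6340)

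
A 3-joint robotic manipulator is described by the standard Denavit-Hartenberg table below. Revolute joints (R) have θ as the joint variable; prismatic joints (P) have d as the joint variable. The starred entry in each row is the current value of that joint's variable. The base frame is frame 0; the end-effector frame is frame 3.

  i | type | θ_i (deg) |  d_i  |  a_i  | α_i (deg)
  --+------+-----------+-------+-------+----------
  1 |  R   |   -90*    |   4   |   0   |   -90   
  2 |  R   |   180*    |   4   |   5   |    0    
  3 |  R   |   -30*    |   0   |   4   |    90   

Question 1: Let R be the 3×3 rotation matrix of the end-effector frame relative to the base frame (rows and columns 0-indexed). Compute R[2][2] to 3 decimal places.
End-effector z-axis (col 2 of R) = (0.0000,-0.5000,-0.8660)
R[2][2] = -0.8660

-0.866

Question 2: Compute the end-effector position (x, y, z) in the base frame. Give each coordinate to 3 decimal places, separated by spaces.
after link 1: o_1 = (0.0000, 0.0000, 4.0000)
after link 2: o_2 = (4.0000, 5.0000, 4.0000)
after link 3: o_3 = (4.0000, 8.4641, 2.0000)

4.000 8.464 2.000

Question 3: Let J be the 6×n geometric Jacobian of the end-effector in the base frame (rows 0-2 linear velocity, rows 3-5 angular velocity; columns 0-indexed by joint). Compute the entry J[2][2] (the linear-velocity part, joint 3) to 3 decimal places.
axis z_2 = (1.0000,0.0000,0.0000); lever o_n−o_2 = (0.0000,3.4641,-2.0000)
cross product → J_v[:, 2] = (-0.0000,2.0000,3.4641)
J_ω[:, 2] = z_2
entry J[2][2] = 3.4641

3.464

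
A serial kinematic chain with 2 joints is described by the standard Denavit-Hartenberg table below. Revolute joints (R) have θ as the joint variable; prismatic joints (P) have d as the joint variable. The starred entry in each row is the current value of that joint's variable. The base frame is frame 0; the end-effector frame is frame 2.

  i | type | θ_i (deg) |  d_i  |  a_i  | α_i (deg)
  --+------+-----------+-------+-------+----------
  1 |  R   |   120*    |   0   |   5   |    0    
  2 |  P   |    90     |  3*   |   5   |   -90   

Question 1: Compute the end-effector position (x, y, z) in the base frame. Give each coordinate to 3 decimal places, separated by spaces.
-6.830 1.830 3.000

after link 1: o_1 = (-2.5000, 4.3301, 0.0000)
after link 2: o_2 = (-6.8301, 1.8301, 3.0000)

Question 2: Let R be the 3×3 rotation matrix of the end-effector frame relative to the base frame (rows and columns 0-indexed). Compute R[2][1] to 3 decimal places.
End-effector y-axis (col 1 of R) = (0.0000,-0.0000,-1.0000)
R[2][1] = -1.0000

-1.000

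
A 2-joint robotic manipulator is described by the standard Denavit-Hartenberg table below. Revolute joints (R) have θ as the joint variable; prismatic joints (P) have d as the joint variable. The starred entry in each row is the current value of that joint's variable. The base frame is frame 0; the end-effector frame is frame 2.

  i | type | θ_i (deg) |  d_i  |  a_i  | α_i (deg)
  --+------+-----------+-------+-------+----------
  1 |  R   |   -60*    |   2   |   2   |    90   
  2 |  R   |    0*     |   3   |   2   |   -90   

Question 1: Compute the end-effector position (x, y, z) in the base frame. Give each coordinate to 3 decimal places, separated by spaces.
after link 1: o_1 = (1.0000, -1.7321, 2.0000)
after link 2: o_2 = (-0.5981, -4.9641, 2.0000)

-0.598 -4.964 2.000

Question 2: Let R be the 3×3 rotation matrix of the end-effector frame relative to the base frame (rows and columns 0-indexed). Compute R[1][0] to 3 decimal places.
-0.866

End-effector x-axis (col 0 of R) = (0.5000,-0.8660,0.0000)
R[1][0] = -0.8660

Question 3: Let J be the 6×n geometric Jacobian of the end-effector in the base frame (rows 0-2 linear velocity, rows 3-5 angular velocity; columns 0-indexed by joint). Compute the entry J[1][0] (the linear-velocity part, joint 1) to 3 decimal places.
-0.598

axis z_0 = ẑ; lever o_n−o_0 = (-0.5981,-4.9641,2.0000)
cross product → J_v[:, 0] = (4.9641,-0.5981,0.0000)
J_ω[:, 0] = z_0
entry J[1][0] = -0.5981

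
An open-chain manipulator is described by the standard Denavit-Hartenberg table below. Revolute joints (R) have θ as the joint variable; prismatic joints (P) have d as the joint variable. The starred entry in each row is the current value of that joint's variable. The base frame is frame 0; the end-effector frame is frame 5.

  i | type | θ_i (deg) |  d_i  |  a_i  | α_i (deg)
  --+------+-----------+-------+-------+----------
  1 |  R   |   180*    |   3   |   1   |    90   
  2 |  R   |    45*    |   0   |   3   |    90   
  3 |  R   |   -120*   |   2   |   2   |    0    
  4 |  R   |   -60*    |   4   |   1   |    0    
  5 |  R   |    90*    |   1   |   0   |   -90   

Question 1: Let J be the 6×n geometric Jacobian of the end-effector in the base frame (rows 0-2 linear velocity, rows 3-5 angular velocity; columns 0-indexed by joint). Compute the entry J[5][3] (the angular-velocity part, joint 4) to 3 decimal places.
-0.707

axis z_3 = (-0.7071,0.0000,-0.7071); lever o_n−o_3 = (-2.8284,0.0000,-4.2426)
cross product → J_v[:, 3] = (-0.0000,-1.0000,0.0000)
J_ω[:, 3] = z_3
entry J[5][3] = -0.7071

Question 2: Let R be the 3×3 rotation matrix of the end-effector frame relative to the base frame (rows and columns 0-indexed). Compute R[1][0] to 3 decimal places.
-1.000

End-effector x-axis (col 0 of R) = (-0.0000,-1.0000,0.0000)
R[1][0] = -1.0000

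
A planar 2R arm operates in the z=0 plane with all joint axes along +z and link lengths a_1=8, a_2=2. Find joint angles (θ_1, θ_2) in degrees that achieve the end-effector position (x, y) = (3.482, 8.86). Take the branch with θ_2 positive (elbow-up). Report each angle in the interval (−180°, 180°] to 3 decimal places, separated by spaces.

cos θ_2 = (90.6239−8²−2²)/(2·8·2) = 0.7070; θ_2 = 45.0088° (elbow-up)
β = atan2(8.8600,3.4820) = 68.5451°; ψ = atan2(1.4144,9.4140) = 8.5446°
θ_1 = β − ψ = 60.0004°

60.000 45.009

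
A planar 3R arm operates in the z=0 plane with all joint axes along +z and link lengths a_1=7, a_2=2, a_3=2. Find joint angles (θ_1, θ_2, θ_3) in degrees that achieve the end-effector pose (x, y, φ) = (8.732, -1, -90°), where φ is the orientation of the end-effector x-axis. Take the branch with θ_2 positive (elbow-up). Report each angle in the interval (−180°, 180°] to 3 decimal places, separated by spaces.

wrist centre = target − a_3·(cos φ, sin φ) = (8.7320, 1.0000)
cos θ_2 = (77.2478−7²−2²)/(2·7·2) = 0.8660; θ_2 = 30.0036° (elbow-up)
β = atan2(1.0000,8.7320) = 6.5331°; ψ = atan2(1.0001,8.7320) = 6.5338°
θ_1 = β − ψ = -0.0007°
θ_3 = φ − θ_1 − θ_2 = -120.0029° (wrapped to (-180°,180°])

-0.001 30.004 -120.003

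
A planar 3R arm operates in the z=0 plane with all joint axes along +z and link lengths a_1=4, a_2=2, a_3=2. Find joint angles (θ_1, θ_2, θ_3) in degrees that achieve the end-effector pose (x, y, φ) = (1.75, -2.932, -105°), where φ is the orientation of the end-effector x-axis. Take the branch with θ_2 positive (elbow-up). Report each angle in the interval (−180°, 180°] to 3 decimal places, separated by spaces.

-47.590 150.008 152.582

wrist centre = target − a_3·(cos φ, sin φ) = (2.2676, -1.0001)
cos θ_2 = (6.1425−4²−2²)/(2·4·2) = -0.8661; θ_2 = 150.0080° (elbow-up)
β = atan2(-1.0001,2.2676) = -23.8000°; ψ = atan2(0.9998,2.2678) = 23.7902°
θ_1 = β − ψ = -47.5902°
θ_3 = φ − θ_1 − θ_2 = 152.5822° (wrapped to (-180°,180°])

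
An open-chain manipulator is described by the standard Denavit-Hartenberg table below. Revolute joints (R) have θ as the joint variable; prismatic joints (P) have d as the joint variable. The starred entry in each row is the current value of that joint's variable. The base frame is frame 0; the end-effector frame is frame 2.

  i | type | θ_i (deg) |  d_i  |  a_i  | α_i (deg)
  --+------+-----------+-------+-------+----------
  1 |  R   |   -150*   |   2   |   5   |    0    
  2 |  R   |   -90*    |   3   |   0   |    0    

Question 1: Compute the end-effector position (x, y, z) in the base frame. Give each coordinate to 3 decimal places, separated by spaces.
after link 1: o_1 = (-4.3301, -2.5000, 2.0000)
after link 2: o_2 = (-4.3301, -2.5000, 5.0000)

-4.330 -2.500 5.000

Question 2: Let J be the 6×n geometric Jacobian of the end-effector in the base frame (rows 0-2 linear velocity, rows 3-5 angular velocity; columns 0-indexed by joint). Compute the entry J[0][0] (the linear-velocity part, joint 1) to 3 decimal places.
2.500

axis z_0 = ẑ; lever o_n−o_0 = (-4.3301,-2.5000,5.0000)
cross product → J_v[:, 0] = (2.5000,-4.3301,0.0000)
J_ω[:, 0] = z_0
entry J[0][0] = 2.5000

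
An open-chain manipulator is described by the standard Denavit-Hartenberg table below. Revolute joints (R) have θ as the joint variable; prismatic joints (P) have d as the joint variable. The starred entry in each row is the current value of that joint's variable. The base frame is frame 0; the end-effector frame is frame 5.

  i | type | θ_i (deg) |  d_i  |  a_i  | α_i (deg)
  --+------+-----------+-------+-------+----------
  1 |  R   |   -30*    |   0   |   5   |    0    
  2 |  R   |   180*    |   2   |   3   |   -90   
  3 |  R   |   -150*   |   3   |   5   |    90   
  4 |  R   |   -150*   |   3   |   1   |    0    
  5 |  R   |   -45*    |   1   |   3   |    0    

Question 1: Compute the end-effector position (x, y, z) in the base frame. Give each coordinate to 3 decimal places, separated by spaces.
2.753 -5.373 -0.846

after link 1: o_1 = (4.3301, -2.5000, 0.0000)
after link 2: o_2 = (1.7321, -1.0000, 2.0000)
after link 3: o_3 = (3.9821, -5.7631, 4.5000)
after link 4: o_4 = (4.8816, -5.7051, 1.4689)
after link 5: o_5 = (2.7530, -5.3728, -0.8460)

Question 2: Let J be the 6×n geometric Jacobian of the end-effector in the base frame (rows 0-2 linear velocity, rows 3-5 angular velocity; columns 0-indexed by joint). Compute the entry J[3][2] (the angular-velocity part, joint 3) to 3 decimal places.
-0.500

axis z_2 = (-0.5000,-0.8660,0.0000); lever o_n−o_2 = (1.0210,-4.3728,-2.8460)
cross product → J_v[:, 2] = (2.4647,-1.4230,3.0706)
J_ω[:, 2] = z_2
entry J[3][2] = -0.5000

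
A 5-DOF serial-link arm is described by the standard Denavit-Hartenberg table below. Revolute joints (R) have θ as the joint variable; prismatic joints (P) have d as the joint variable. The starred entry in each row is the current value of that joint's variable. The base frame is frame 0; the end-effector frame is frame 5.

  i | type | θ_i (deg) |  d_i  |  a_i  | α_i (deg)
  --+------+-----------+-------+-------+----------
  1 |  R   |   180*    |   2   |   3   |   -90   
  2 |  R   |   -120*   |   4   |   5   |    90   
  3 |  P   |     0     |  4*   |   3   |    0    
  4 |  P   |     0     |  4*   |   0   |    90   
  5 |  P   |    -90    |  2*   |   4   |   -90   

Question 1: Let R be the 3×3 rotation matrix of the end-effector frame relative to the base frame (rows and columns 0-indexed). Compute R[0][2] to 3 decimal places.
End-effector z-axis (col 2 of R) = (0.5000,0.0000,0.8660)
R[0][2] = 0.5000

0.500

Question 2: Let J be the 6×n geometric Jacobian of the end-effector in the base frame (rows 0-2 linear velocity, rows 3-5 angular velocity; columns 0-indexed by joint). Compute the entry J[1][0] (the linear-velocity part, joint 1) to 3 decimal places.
4.464

axis z_0 = ẑ; lever o_n−o_0 = (4.4641,-2.0000,6.9282)
cross product → J_v[:, 0] = (2.0000,4.4641,-0.0000)
J_ω[:, 0] = z_0
entry J[1][0] = 4.4641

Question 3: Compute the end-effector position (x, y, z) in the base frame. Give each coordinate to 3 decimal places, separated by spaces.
4.464 -2.000 6.928

after link 1: o_1 = (-3.0000, 0.0000, 2.0000)
after link 2: o_2 = (-0.5000, -4.0000, 6.3301)
after link 3: o_3 = (4.4641, -4.0000, 6.9282)
after link 4: o_4 = (7.9282, -4.0000, 4.9282)
after link 5: o_5 = (4.4641, -2.0000, 6.9282)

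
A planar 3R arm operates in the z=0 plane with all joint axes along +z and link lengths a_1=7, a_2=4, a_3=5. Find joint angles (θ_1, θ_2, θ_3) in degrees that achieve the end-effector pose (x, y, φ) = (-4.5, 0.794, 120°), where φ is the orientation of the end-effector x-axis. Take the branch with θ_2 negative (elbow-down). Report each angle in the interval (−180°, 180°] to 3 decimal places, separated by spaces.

-89.997 -149.997 -0.007

wrist centre = target − a_3·(cos φ, sin φ) = (-2.0000, -3.5361)
cos θ_2 = (16.5042−7²−4²)/(2·7·4) = -0.8660; θ_2 = -149.9967° (elbow-down)
β = atan2(-3.5361,-2.0000) = -119.4921°; ψ = atan2(-2.0002,3.5360) = -29.4953°
θ_1 = β − ψ = -89.9968°
θ_3 = φ − θ_1 − θ_2 = -0.0065° (wrapped to (-180°,180°])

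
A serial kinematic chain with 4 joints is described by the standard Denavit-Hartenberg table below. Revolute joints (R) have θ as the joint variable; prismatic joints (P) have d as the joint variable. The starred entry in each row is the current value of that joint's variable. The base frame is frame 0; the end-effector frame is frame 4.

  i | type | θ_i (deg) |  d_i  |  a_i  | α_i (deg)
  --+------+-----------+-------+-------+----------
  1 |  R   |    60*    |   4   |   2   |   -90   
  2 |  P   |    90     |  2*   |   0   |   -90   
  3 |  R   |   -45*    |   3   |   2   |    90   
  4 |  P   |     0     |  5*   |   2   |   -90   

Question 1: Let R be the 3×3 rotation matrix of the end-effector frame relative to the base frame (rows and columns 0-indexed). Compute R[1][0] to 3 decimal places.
End-effector x-axis (col 0 of R) = (-0.6124,0.3536,-0.7071)
R[1][0] = 0.3536

0.354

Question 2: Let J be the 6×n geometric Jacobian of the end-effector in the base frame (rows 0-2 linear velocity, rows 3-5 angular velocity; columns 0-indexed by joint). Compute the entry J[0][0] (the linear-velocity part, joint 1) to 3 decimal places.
axis z_0 = ẑ; lever o_n−o_0 = (-7.7434,3.3160,4.7071)
cross product → J_v[:, 0] = (-3.3160,-7.7434,0.0000)
J_ω[:, 0] = z_0
entry J[0][0] = -3.3160

-3.316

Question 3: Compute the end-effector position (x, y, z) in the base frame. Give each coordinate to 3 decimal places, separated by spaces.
-7.743 3.316 4.707

after link 1: o_1 = (1.0000, 1.7321, 4.0000)
after link 2: o_2 = (-0.7321, 2.7321, 4.0000)
after link 3: o_3 = (-3.4568, 0.8411, 2.5858)
after link 4: o_4 = (-7.7434, 3.3160, 4.7071)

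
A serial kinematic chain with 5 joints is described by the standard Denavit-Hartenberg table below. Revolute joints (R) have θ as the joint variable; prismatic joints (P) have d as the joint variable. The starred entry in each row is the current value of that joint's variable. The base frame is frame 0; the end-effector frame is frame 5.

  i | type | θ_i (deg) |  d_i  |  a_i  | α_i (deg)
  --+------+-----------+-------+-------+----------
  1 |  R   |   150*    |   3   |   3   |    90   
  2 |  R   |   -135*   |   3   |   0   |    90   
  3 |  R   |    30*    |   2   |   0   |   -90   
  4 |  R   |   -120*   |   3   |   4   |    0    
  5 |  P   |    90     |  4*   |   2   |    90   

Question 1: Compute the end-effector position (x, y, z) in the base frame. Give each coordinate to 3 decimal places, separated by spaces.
3.539 8.266 10.210

after link 1: o_1 = (-2.5981, 1.5000, 3.0000)
after link 2: o_2 = (-1.0981, 4.0981, 3.0000)
after link 3: o_3 = (0.1267, 3.3910, 4.4142)
after link 4: o_4 = (1.0678, 4.6929, 9.1491)
after link 5: o_5 = (3.5391, 8.2661, 10.2098)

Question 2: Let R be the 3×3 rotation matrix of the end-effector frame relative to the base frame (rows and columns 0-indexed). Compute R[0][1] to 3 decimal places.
0.127

End-effector y-axis (col 1 of R) = (0.1268,0.9268,0.3536)
R[0][1] = 0.1268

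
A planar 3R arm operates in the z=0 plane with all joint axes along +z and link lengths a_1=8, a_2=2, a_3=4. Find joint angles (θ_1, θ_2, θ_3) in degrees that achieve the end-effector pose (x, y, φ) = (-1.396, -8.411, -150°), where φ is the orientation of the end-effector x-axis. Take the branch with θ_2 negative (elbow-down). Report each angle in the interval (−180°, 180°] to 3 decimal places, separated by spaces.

wrist centre = target − a_3·(cos φ, sin φ) = (2.0681, -6.4110)
cos θ_2 = (45.3780−8²−2²)/(2·8·2) = -0.7069; θ_2 = -134.9864° (elbow-down)
β = atan2(-6.4110,2.0681) = -72.1210°; ψ = atan2(-1.4145,6.5861) = -12.1217°
θ_1 = β − ψ = -59.9993°
θ_3 = φ − θ_1 − θ_2 = 44.9857° (wrapped to (-180°,180°])

-59.999 -134.986 44.986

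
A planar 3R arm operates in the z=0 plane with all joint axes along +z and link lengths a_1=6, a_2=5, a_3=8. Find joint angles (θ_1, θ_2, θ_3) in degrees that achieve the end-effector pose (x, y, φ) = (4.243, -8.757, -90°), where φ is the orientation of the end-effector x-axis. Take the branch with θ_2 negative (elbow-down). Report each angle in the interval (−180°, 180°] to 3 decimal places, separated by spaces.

wrist centre = target − a_3·(cos φ, sin φ) = (4.2430, -0.7570)
cos θ_2 = (18.5761−6²−5²)/(2·6·5) = -0.7071; θ_2 = -134.9966° (elbow-down)
β = atan2(-0.7570,4.2430) = -10.1158°; ψ = atan2(-3.5357,2.4647) = -55.1206°
θ_1 = β − ψ = 45.0049°
θ_3 = φ − θ_1 − θ_2 = -0.0082° (wrapped to (-180°,180°])

45.005 -134.997 -0.008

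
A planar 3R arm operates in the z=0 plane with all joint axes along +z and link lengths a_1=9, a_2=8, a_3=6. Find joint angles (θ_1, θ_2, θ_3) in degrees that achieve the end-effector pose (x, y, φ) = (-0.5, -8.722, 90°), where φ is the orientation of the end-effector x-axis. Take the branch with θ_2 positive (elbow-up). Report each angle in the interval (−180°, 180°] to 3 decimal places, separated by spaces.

-120.003 60.006 149.997

wrist centre = target − a_3·(cos φ, sin φ) = (-0.5000, -14.7220)
cos θ_2 = (216.9873−9²−8²)/(2·9·8) = 0.4999; θ_2 = 60.0058° (elbow-up)
β = atan2(-14.7220,-0.5000) = -91.9452°; ψ = atan2(6.9286,12.9993) = 28.0576°
θ_1 = β − ψ = -120.0027°
θ_3 = φ − θ_1 − θ_2 = 149.9969° (wrapped to (-180°,180°])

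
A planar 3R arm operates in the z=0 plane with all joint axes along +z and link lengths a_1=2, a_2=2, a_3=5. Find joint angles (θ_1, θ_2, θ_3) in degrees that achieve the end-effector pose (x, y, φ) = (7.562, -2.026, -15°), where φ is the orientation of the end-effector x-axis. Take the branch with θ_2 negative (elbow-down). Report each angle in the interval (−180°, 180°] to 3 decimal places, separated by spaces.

29.999 -89.989 44.990

wrist centre = target − a_3·(cos φ, sin φ) = (2.7324, -0.7319)
cos θ_2 = (8.0015−2²−2²)/(2·2·2) = 0.0002; θ_2 = -89.9890° (elbow-down)
β = atan2(-0.7319,2.7324) = -14.9955°; ψ = atan2(-2.0000,2.0004) = -44.9945°
θ_1 = β − ψ = 29.9990°
θ_3 = φ − θ_1 − θ_2 = 44.9900° (wrapped to (-180°,180°])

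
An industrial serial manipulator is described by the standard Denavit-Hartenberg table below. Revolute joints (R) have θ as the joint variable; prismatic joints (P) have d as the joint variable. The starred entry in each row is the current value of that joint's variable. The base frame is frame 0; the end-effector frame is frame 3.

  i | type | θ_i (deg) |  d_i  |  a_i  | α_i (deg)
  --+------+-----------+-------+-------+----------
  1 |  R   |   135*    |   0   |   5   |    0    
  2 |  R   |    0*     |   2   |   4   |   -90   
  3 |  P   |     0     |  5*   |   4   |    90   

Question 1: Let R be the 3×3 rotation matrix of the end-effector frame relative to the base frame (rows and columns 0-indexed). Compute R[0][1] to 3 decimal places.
-0.707

End-effector y-axis (col 1 of R) = (-0.7071,-0.7071,0.0000)
R[0][1] = -0.7071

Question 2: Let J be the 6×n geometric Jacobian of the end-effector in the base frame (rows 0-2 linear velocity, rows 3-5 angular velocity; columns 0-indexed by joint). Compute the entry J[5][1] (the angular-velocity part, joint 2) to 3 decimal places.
axis z_1 = (0.0000,0.0000,1.0000); lever o_n−o_1 = (-9.1924,2.1213,2.0000)
cross product → J_v[:, 1] = (-2.1213,-9.1924,0.0000)
J_ω[:, 1] = z_1
entry J[5][1] = 1.0000

1.000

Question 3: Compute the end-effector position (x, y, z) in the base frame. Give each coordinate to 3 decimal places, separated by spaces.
-12.728 5.657 2.000

after link 1: o_1 = (-3.5355, 3.5355, 0.0000)
after link 2: o_2 = (-6.3640, 6.3640, 2.0000)
after link 3: o_3 = (-12.7279, 5.6569, 2.0000)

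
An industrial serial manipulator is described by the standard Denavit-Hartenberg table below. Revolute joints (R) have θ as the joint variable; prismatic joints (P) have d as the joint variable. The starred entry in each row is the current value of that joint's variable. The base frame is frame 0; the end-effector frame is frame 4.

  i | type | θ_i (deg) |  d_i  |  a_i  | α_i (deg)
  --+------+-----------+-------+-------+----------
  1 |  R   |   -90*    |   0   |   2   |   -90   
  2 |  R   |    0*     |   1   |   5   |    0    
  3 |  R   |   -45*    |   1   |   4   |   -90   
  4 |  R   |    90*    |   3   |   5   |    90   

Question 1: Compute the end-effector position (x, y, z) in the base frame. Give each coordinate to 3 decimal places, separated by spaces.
after link 1: o_1 = (0.0000, -2.0000, 0.0000)
after link 2: o_2 = (1.0000, -7.0000, 0.0000)
after link 3: o_3 = (2.0000, -9.8284, 2.8284)
after link 4: o_4 = (-3.0000, -11.9497, 0.7071)

-3.000 -11.950 0.707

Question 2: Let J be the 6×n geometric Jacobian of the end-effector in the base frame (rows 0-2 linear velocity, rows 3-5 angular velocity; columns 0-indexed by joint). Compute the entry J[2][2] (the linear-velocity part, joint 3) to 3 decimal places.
axis z_2 = (1.0000,0.0000,0.0000); lever o_n−o_2 = (-4.0000,-4.9497,0.7071)
cross product → J_v[:, 2] = (0.0000,-0.7071,-4.9497)
J_ω[:, 2] = z_2
entry J[2][2] = -4.9497

-4.950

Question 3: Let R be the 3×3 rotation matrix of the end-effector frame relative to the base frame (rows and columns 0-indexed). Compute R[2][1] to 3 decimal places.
-0.707

End-effector y-axis (col 1 of R) = (0.0000,-0.7071,-0.7071)
R[2][1] = -0.7071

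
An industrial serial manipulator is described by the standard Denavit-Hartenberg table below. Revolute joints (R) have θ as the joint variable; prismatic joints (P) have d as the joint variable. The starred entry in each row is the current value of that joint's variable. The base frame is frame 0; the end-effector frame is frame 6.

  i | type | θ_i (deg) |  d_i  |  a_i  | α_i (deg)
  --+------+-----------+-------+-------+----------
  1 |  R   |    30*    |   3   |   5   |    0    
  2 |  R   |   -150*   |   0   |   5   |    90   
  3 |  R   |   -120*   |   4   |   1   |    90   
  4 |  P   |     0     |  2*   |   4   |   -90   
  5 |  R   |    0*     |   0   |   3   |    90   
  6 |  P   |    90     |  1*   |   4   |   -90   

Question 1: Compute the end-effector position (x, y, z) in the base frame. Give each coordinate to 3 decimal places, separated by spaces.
-1.799 7.884 -2.428

after link 1: o_1 = (4.3301, 2.5000, 3.0000)
after link 2: o_2 = (1.8301, -1.8301, 3.0000)
after link 3: o_3 = (-1.3840, 0.6029, 2.1340)
after link 4: o_4 = (0.4821, 3.8349, -0.3301)
after link 5: o_5 = (1.2321, 5.1340, -2.9282)
after link 6: o_6 = (-1.7990, 7.8840, -2.4282)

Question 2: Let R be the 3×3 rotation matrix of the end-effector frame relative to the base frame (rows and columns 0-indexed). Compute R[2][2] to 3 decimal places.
0.866

End-effector z-axis (col 2 of R) = (-0.2500,-0.4330,0.8660)
R[2][2] = 0.8660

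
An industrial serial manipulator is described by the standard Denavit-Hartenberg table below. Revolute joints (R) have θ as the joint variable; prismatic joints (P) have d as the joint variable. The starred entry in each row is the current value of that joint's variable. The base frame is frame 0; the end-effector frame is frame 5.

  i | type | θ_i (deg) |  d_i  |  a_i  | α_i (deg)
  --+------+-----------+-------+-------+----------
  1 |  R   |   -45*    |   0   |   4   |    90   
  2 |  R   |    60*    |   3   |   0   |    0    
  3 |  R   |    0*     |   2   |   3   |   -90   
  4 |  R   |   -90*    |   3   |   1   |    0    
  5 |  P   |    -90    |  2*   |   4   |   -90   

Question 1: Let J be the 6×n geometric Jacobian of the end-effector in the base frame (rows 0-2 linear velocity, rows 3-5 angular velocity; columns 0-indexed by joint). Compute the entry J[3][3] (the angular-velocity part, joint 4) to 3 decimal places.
-0.612

axis z_3 = (-0.6124,0.6124,0.5000); lever o_n−o_3 = (-5.1832,3.7690,-0.9641)
cross product → J_v[:, 3] = (-2.4749,-3.1820,0.8660)
J_ω[:, 3] = z_3
entry J[3][3] = -0.6124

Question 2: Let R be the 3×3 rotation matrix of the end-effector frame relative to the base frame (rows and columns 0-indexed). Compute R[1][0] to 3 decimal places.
0.354

End-effector x-axis (col 0 of R) = (-0.3536,0.3536,-0.8660)
R[1][0] = 0.3536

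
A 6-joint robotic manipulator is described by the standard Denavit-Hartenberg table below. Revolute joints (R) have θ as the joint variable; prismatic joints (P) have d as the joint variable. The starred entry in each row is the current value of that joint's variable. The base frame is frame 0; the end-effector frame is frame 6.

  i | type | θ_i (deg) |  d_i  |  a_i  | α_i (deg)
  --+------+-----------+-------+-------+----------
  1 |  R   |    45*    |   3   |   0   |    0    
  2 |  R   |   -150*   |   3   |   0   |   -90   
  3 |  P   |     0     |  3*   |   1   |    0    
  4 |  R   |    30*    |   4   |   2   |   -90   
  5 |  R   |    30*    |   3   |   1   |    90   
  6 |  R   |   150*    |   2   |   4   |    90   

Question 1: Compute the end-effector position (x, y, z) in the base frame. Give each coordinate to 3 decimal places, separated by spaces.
after link 1: o_1 = (0.0000, 0.0000, 3.0000)
after link 2: o_2 = (0.0000, 0.0000, 6.0000)
after link 3: o_3 = (2.6390, -1.7424, 6.0000)
after link 4: o_4 = (6.0544, -4.4507, 5.0000)
after link 5: o_5 = (5.7655, -3.5968, 1.9689)
after link 6: o_6 = (9.8187, -1.8545, 1.2369)

9.819 -1.854 1.237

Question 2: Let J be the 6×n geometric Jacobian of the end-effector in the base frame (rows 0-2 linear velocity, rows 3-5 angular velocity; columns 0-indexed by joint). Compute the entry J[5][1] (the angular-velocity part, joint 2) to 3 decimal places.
axis z_1 = (0.0000,0.0000,1.0000); lever o_n−o_1 = (9.8187,-1.8545,-1.7631)
cross product → J_v[:, 1] = (1.8545,9.8187,-0.0000)
J_ω[:, 1] = z_1
entry J[5][1] = 1.0000

1.000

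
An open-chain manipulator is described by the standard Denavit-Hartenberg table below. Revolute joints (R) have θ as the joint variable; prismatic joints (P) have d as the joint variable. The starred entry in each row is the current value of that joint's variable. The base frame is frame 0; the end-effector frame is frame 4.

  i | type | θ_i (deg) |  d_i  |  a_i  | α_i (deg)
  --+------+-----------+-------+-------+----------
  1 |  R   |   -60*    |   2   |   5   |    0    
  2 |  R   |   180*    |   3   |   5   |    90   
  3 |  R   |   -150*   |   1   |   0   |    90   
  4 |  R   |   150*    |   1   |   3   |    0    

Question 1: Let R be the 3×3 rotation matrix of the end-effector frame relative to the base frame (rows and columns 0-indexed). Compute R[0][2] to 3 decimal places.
0.250

End-effector z-axis (col 2 of R) = (0.2500,-0.4330,0.8660)
R[0][2] = 0.2500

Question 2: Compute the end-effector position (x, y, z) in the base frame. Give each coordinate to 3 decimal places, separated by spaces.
after link 1: o_1 = (2.5000, -4.3301, 2.0000)
after link 2: o_2 = (0.0000, 0.0000, 5.0000)
after link 3: o_3 = (0.8660, 0.5000, 5.0000)
after link 4: o_4 = (1.2901, 2.7655, 7.1651)

1.290 2.766 7.165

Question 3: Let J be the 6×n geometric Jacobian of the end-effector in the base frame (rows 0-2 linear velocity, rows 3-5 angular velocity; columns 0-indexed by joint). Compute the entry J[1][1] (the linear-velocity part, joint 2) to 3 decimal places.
axis z_1 = (0.0000,0.0000,1.0000); lever o_n−o_1 = (-1.2099,7.0957,5.1651)
cross product → J_v[:, 1] = (-7.0957,-1.2099,0.0000)
J_ω[:, 1] = z_1
entry J[1][1] = -1.2099

-1.210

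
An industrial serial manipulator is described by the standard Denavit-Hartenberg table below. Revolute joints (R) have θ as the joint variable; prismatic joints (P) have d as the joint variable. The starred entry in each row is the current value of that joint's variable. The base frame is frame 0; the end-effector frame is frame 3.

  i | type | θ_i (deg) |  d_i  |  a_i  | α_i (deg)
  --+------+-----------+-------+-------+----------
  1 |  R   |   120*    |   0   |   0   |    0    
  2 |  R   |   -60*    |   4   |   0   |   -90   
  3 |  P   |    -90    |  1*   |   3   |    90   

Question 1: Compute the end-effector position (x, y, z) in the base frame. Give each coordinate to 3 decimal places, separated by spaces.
after link 1: o_1 = (0.0000, 0.0000, 0.0000)
after link 2: o_2 = (0.0000, 0.0000, 4.0000)
after link 3: o_3 = (-0.8660, 0.5000, 7.0000)

-0.866 0.500 7.000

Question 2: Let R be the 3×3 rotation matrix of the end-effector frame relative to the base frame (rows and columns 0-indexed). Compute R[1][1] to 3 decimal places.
End-effector y-axis (col 1 of R) = (-0.8660,0.5000,0.0000)
R[1][1] = 0.5000

0.500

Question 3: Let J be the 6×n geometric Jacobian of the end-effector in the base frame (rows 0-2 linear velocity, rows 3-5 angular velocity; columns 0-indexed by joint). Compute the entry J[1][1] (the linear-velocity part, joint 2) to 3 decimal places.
axis z_1 = (0.0000,0.0000,1.0000); lever o_n−o_1 = (-0.8660,0.5000,7.0000)
cross product → J_v[:, 1] = (-0.5000,-0.8660,0.0000)
J_ω[:, 1] = z_1
entry J[1][1] = -0.8660

-0.866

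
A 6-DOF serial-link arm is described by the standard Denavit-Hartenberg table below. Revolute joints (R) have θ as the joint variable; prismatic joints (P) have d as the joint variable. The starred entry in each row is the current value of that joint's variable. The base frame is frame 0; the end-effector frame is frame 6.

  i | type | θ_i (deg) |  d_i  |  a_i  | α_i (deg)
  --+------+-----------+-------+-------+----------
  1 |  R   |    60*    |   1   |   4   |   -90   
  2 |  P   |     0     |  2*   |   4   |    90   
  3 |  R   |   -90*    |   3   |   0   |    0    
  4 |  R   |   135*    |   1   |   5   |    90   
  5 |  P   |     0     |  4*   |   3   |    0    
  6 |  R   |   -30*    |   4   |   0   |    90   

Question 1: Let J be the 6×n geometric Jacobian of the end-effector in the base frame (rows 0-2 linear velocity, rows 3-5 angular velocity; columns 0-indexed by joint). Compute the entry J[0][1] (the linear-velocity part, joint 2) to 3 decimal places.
prismatic axis z_1 = (-0.8660,0.5000,0.0000)
J_v[:, 1] = z_1; J_ω[:, 1] = (0,0,0)
entry J[0][1] = -0.8660

-0.866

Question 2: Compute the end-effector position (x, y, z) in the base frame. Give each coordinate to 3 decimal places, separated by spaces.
7.925 17.726 5.000

after link 1: o_1 = (2.0000, 3.4641, 1.0000)
after link 2: o_2 = (2.2679, 7.9282, 1.0000)
after link 3: o_3 = (2.2679, 7.9282, 4.0000)
after link 4: o_4 = (0.9739, 12.7578, 5.0000)
after link 5: o_5 = (4.0611, 16.6909, 5.0000)
after link 6: o_6 = (7.9248, 17.7262, 5.0000)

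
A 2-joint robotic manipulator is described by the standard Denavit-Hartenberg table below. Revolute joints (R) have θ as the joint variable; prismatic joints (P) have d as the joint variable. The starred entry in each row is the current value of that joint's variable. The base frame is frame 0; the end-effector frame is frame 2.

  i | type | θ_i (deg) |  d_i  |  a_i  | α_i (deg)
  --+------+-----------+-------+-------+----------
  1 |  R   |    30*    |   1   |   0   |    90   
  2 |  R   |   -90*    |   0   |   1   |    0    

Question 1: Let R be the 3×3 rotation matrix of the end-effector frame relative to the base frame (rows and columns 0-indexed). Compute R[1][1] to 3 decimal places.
0.500

End-effector y-axis (col 1 of R) = (0.8660,0.5000,0.0000)
R[1][1] = 0.5000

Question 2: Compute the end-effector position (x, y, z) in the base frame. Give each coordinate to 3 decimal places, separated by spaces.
0.000 -0.000 0.000

after link 1: o_1 = (0.0000, 0.0000, 1.0000)
after link 2: o_2 = (0.0000, -0.0000, 0.0000)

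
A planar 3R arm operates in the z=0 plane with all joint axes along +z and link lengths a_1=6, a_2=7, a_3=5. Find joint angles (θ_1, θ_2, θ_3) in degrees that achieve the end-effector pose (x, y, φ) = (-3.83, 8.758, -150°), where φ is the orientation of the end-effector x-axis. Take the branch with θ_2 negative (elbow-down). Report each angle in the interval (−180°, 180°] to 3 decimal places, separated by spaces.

wrist centre = target − a_3·(cos φ, sin φ) = (0.5001, 11.2580)
cos θ_2 = (126.9927−6²−7²)/(2·6·7) = 0.4999; θ_2 = -60.0058° (elbow-down)
β = atan2(11.2580,0.5001) = 87.4564°; ψ = atan2(-6.0625,9.4994) = -32.5461°
θ_1 = β − ψ = 120.0025°
θ_3 = φ − θ_1 − θ_2 = 150.0033° (wrapped to (-180°,180°])

120.002 -60.006 150.003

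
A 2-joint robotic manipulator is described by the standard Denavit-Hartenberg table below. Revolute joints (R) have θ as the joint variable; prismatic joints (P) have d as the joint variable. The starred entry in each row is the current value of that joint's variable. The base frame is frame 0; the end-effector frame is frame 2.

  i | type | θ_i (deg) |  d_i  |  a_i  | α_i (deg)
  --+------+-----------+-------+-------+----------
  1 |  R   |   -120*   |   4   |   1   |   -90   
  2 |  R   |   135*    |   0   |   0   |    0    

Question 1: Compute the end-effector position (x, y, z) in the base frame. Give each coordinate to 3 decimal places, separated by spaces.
-0.500 -0.866 4.000

after link 1: o_1 = (-0.5000, -0.8660, 4.0000)
after link 2: o_2 = (-0.5000, -0.8660, 4.0000)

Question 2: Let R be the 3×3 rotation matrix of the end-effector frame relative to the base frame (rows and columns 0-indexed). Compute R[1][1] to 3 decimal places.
0.612

End-effector y-axis (col 1 of R) = (0.3536,0.6124,0.7071)
R[1][1] = 0.6124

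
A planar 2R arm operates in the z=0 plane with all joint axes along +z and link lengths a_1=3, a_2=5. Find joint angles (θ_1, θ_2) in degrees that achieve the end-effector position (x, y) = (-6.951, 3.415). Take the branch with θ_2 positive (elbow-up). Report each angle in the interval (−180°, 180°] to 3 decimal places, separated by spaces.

cos θ_2 = (59.9786−3²−5²)/(2·3·5) = 0.8660; θ_2 = 30.0082° (elbow-up)
β = atan2(3.4150,-6.9510) = 153.8353°; ψ = atan2(2.5006,7.3298) = 18.8375°
θ_1 = β − ψ = 134.9978°

134.998 30.008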